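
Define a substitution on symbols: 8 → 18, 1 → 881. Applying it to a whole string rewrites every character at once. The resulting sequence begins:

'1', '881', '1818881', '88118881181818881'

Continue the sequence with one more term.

Applying the rule to each of the 17 symbols of 88118881181818881 gives the pieces 18 18 881 881 18 18 18 881 881 18 881 18 881 18 18 18 881, which concatenate to the answer.

18188818811818188818811888118881181818881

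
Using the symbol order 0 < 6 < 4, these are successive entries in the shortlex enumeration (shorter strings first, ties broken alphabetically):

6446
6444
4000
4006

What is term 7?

4066

Continuing the enumeration 3 steps past 4006: 4006 → 4004 → 4060 → (answer).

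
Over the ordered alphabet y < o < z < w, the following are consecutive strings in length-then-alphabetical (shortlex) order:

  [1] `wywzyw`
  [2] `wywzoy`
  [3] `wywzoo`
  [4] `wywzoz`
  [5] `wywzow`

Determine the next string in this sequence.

wywzzy

Find the rightmost character of wywzow below w, bump it to the next letter, and reset everything to its right to y.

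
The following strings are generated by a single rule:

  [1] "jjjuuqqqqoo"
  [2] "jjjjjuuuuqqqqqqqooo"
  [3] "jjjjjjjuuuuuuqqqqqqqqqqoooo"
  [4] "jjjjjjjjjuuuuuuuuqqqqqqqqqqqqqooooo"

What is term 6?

Reading off run lengths: j runs 3, 5, 7, 9; u runs 2, 4, 6, 8; q runs 4, 7, 10, 13; o runs 2, 3, 4, 5 — each is linear in n (n = 1, 2, …).
For term 6, n = 6, so the run lengths are 13, 12, 19, 7.

jjjjjjjjjjjjjuuuuuuuuuuuuqqqqqqqqqqqqqqqqqqqooooooo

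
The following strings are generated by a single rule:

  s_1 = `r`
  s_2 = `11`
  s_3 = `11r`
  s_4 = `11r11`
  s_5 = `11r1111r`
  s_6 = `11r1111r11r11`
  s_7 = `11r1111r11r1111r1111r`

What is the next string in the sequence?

11r1111r11r1111r1111r11r1111r11r11

This is a Fibonacci-style word recurrence s(k) = s(k−1)·s(k−2): e.g. 11·r = 11r.
The next term joins 11r1111r11r1111r1111r and 11r1111r11r11.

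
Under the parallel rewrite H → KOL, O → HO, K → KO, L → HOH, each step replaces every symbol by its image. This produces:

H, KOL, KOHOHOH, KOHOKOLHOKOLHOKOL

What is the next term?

KOHOKOLHOKOHOHOHKOLHOKOHOHOHKOLHOKOHOHOH

Applying the rule to each of the 17 symbols of KOHOKOLHOKOLHOKOL gives the pieces KO HO KOL HO KO HO HOH KOL HO KO HO HOH KOL HO KO HO HOH, which concatenate to the answer.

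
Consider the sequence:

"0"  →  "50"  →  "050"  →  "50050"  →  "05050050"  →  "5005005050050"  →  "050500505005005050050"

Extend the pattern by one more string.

5005005050050050500505005005050050

This is a Fibonacci-style word recurrence s(k) = s(k−2)·s(k−1): e.g. 0·50 = 050.
So term 8 is 5005005050050·050500505005005050050.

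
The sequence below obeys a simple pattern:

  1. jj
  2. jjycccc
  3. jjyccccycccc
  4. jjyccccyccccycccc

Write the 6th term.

jjyccccyccccyccccyccccycccc

Each term is the previous one with ycccc appended.
From jjyccccyccccycccc, 2 further steps: jjyccccyccccycccc → jjyccccyccccyccccycccc → (answer).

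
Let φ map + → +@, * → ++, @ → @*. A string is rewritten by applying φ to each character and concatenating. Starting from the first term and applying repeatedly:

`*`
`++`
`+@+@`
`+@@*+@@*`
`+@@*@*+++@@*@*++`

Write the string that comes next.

Rewriting the 16 symbols of +@@*@*+++@@*@*++ one by one yields +@ @* @* ++ @* ++ +@ +@ +@ @* @* ++ @* ++ +@ +@; concatenated:

+@@*@*++@*+++@+@+@@*@*++@*+++@+@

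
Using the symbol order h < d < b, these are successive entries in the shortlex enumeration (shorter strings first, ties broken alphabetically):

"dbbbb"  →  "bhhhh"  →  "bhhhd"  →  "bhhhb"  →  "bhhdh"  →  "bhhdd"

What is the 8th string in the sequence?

Continuing the enumeration 2 steps past bhhdd: bhhdd → bhhdb → (answer).

bhhbh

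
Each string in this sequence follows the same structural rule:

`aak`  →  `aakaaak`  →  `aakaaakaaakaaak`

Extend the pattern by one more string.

Every step duplicates the string with 'a' between the halves.
So the next term is two copies of aakaaakaaakaaak with 'a' between the halves.

aakaaakaaakaaakaaakaaakaaakaaak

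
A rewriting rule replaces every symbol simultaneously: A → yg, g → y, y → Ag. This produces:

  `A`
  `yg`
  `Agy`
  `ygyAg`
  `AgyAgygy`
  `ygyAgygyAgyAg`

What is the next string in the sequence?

Rewriting the 13 symbols of ygyAgygyAgyAg one by one yields Ag y Ag yg y Ag y Ag yg y Ag yg y; concatenated:

AgyAgygyAgyAgygyAgygy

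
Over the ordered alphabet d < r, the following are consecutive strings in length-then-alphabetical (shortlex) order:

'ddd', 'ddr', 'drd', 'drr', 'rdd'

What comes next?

rdr

Find the rightmost character of rdd below r, bump it to the next letter, and reset everything to its right to d.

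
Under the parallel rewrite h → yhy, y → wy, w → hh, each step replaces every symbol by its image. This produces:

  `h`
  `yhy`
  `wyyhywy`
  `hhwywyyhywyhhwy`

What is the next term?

yhyyhyhhwyhhwywyyhywyhhwyyhyyhyhhwy

Replace each of the 15 characters of hhwywyyhywyhhwy in place — yhy yhy hh wy hh wy wy yhy wy hh wy yhy yhy hh wy — and concatenate.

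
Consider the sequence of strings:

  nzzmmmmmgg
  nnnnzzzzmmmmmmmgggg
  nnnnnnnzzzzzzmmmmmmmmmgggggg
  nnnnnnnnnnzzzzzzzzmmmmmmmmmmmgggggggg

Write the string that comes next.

Reading off run lengths: n runs 1, 4, 7, 10; z runs 2, 4, 6, 8; m runs 5, 7, 9, 11; g runs 2, 4, 6, 8 — each is linear in n (n = 1, 2, …).
At n = 5 the blocks have lengths 13, 10, 13, 10.

nnnnnnnnnnnnnzzzzzzzzzzmmmmmmmmmmmmmgggggggggg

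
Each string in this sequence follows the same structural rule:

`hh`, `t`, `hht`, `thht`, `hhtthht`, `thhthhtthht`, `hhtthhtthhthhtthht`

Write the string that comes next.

thhthhtthhthhtthhtthhthhtthht

This is a Fibonacci-style word recurrence s(k) = s(k−2)·s(k−1): e.g. hh·t = hht.
So term 8 is thhthhtthht·hhtthhtthhthhtthht.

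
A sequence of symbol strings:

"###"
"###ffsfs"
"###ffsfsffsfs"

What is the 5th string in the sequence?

Each term is the previous one with ffsfs appended.
From ###ffsfsffsfs, 2 further steps: ###ffsfsffsfs → ###ffsfsffsfsffsfs → (answer).

###ffsfsffsfsffsfsffsfs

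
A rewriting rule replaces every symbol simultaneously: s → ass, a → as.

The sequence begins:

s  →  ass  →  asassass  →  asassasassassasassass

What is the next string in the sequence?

asassasassassasassasassassasassassasassasassassasassass

Applying the rule to each of the 21 symbols of asassasassassasassass gives the pieces as ass as ass ass as ass as ass ass as ass ass as ass as ass ass as ass ass, which concatenate to the answer.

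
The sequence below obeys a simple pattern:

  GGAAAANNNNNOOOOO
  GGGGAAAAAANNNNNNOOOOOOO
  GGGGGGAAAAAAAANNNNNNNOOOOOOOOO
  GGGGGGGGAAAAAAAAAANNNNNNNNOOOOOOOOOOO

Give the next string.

Each string has the form G^{2n-2} A^{2n} N^{n+3} O^{2n+1}, where the shown terms are n = 2, 3, 4, 5.
Setting n = 6 gives 10, 12, 9, 13 characters in each block.

GGGGGGGGGGAAAAAAAAAAAANNNNNNNNNOOOOOOOOOOOOO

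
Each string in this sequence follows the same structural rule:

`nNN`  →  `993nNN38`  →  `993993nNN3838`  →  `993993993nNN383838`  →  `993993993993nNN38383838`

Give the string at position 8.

993993993993993993993nNN38383838383838

Every step adds 993 to the front and 38 to the end of the previous string.
From 993993993993nNN38383838, 3 further steps: 993993993993nNN38383838 → 993993993993993nNN3838383838 → 993993993993993993nNN383838383838 → (answer).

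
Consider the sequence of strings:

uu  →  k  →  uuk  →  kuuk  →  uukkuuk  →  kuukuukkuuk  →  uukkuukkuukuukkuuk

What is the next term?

kuukuukkuukuukkuukkuukuukkuuk

From term 3 onward, concatenate the second-to-last term with the last: uu·k = uuk, k·uuk = kuuk, …
The next term joins kuukuukkuuk and uukkuukkuukuukkuuk.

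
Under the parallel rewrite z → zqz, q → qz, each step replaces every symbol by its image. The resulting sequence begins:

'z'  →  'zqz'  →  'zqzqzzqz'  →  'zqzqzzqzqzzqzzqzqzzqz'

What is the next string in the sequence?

Rewriting the 21 symbols of zqzqzzqzqzzqzzqzqzzqz one by one yields zqz qz zqz qz zqz zqz qz zqz qz zqz zqz qz zqz zqz qz zqz qz zqz zqz qz zqz; concatenated:

zqzqzzqzqzzqzzqzqzzqzqzzqzzqzqzzqzzqzqzzqzqzzqzzqzqzzqz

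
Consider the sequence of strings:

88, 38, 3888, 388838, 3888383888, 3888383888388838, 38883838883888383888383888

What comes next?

388838388838883838883838883888383888388838

From term 3 onward, concatenate the last term with the second-to-last: 38·88 = 3888, 3888·38 = 388838, …
So term 8 is 38883838883888383888383888·3888383888388838.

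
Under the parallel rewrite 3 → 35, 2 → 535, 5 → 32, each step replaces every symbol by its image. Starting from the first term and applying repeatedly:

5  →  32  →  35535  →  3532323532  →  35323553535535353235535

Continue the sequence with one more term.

Applying the rule to each of the 23 symbols of 35323553535535353235535 gives the pieces 35 32 35 535 35 32 32 35 32 35 32 32 35 32 35 32 35 535 35 32 32 35 32, which concatenate to the answer.

353235535353232353235323235323532355353532323532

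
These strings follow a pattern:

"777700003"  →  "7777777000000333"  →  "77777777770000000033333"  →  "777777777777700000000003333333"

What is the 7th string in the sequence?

777777777777777777777700000000000000003333333333333

Reading off run lengths: 7 runs 4, 7, 10, 13; 0 runs 4, 6, 8, 10; 3 runs 1, 3, 5, 7 — each is linear in n (n = 1, 2, …).
At n = 7 the blocks have lengths 22, 16, 13.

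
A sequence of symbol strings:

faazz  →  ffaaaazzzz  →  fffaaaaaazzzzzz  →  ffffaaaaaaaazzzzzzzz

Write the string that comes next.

Each string has the form f^{n} a^{2n} z^{2n} (n = 1, 2, …).
At n = 5 the blocks have lengths 5, 10, 10.

fffffaaaaaaaaaazzzzzzzzzz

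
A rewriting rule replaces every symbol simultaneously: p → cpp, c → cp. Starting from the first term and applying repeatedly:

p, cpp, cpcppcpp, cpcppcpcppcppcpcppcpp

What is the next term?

Rewriting the 21 symbols of cpcppcpcppcppcpcppcpp one by one yields cp cpp cp cpp cpp cp cpp cp cpp cpp cp cpp cpp cp cpp cp cpp cpp cp cpp cpp; concatenated:

cpcppcpcppcppcpcppcpcppcppcpcppcppcpcppcpcppcppcpcppcpp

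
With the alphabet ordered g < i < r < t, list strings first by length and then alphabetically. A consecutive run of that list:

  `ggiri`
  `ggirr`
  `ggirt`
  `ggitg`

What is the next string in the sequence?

ggiti

Treat ggitg as a base-4 numeral over the given alphabet and add one, carrying through any trailing t's.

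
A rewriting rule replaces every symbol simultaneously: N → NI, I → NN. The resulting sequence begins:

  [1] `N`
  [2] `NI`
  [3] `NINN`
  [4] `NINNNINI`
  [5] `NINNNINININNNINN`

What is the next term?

NINNNINININNNINNNINNNINININNNINI

Applying the rule to each of the 16 symbols of NINNNINININNNINN gives the pieces NI NN NI NI NI NN NI NN NI NN NI NI NI NN NI NI, which concatenate to the answer.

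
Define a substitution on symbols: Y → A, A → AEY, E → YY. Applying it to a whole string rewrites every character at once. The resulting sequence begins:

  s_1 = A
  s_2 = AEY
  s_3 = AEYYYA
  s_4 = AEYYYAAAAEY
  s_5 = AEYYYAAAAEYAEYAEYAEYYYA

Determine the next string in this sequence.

AEYYYAAAAEYAEYAEYAEYYYAAEYYYAAEYYYAAEYYYAAAAEY

φ(AEYYYAAAAEYAEYAEYAEYYYA) expands symbol-by-symbol to AEY YY A A A AEY AEY AEY AEY YY A AEY YY A AEY YY A AEY YY A A A AEY; joining the 23 pieces gives the next term.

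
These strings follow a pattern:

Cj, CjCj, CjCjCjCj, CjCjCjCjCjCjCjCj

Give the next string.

CjCjCjCjCjCjCjCjCjCjCjCjCjCjCjCj

Each string is two copies of the previous one concatenated.
One more doubling of CjCjCjCjCjCjCjCj gives the answer.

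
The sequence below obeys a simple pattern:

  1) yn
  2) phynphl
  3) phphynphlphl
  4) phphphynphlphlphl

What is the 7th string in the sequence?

phphphphphphynphlphlphlphlphlphl

s(k+1) = ph·s(k)·phl, so each term gains ph as a prefix and phl as a suffix.
From phphphynphlphlphl, 3 further steps: phphphynphlphlphl → phphphphynphlphlphlphl → phphphphphynphlphlphlphlphl → (answer).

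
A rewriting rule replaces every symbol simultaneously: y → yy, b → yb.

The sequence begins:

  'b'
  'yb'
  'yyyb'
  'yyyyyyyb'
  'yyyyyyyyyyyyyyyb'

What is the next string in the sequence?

Applying the rule to each of the 16 symbols of yyyyyyyyyyyyyyyb gives the pieces yy yy yy yy yy yy yy yy yy yy yy yy yy yy yy yb, which concatenate to the answer.

yyyyyyyyyyyyyyyyyyyyyyyyyyyyyyyb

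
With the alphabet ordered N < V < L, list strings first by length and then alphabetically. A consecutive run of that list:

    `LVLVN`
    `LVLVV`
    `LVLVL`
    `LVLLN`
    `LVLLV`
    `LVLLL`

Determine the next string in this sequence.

LLNNN

Treat LVLLL as a base-3 numeral over the given alphabet and add one, carrying through any trailing L's.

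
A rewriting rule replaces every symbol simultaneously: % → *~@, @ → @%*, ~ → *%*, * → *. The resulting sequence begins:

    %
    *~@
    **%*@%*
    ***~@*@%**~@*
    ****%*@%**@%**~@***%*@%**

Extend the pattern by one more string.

*****~@*@%**~@**@%**~@***%*@%*****~@*@%**~@**

Applying the rule to each of the 25 symbols of ****%*@%**@%**~@***%*@%** gives the pieces * * * * *~@ * @%* *~@ * * @%* *~@ * * *%* @%* * * * *~@ * @%* *~@ * *, which concatenate to the answer.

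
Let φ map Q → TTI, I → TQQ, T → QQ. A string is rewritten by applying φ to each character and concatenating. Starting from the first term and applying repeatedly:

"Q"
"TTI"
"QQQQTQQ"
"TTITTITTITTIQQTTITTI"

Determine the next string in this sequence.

QQQQTQQQQQQTQQQQQQTQQQQQQTQQTTITTIQQQQTQQQQQQTQQ

Applying the rule to each of the 20 symbols of TTITTITTITTIQQTTITTI gives the pieces QQ QQ TQQ QQ QQ TQQ QQ QQ TQQ QQ QQ TQQ TTI TTI QQ QQ TQQ QQ QQ TQQ, which concatenate to the answer.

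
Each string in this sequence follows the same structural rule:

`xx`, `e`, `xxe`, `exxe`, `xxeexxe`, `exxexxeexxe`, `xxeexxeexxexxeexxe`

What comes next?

exxexxeexxexxeexxeexxexxeexxe

Each term (from the third on) is the two preceding terms concatenated in order: term 3 = xx·e = xxe.
So term 8 is exxexxeexxe·xxeexxeexxexxeexxe.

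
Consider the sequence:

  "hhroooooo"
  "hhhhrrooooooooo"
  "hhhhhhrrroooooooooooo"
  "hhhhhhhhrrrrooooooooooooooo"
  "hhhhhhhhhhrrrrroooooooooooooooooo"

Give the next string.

Term n consists of 2n h's, followed by n r's, followed by 3n+3 o's (n = 1, 2, …).
Setting n = 6 gives 12, 6, 21 characters in each block.

hhhhhhhhhhhhrrrrrrooooooooooooooooooooo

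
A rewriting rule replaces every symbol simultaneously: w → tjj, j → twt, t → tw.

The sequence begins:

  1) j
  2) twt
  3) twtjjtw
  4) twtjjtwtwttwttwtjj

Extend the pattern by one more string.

twtjjtwtwttwttwtjjtwtjjtwtwtjjtwtwtjjtwtwttwt

φ(twtjjtwtwttwttwtjj) expands symbol-by-symbol to tw tjj tw twt twt tw tjj tw tjj tw tw tjj tw tw tjj tw twt twt; joining the 18 pieces gives the next term.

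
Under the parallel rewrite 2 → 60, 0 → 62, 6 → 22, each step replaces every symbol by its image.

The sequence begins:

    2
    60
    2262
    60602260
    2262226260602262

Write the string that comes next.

Rewriting the 16 symbols of 2262226260602262 one by one yields 60 60 22 60 60 60 22 60 22 62 22 62 60 60 22 60; concatenated:

60602260606022602262226260602260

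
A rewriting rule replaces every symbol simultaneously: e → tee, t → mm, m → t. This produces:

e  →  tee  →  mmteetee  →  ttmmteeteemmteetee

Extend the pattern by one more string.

mmmmttmmteeteemmteeteettmmteeteemmteetee

Replace each of the 18 characters of ttmmteeteemmteetee in place — mm mm t t mm tee tee mm tee tee t t mm tee tee mm tee tee — and concatenate.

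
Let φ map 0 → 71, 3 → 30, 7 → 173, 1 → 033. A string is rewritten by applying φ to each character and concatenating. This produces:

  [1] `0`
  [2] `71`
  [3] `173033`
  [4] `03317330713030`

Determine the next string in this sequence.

Rewriting the 14 symbols of 03317330713030 one by one yields 71 30 30 033 173 30 30 71 173 033 30 71 30 71; concatenated:

71303003317330307117303330713071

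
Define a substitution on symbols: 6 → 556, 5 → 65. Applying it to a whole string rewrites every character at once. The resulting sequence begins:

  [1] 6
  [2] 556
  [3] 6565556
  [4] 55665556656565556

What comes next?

65655565566565655565566555665556656565556

φ(55665556656565556) expands symbol-by-symbol to 65 65 556 556 65 65 65 556 556 65 556 65 556 65 65 65 556; joining the 17 pieces gives the next term.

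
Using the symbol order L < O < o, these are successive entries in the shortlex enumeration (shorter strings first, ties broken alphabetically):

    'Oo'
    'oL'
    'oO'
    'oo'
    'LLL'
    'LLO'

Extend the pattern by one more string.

LLo

Treat LLO as a base-3 numeral over the given alphabet and add one, carrying through any trailing o's.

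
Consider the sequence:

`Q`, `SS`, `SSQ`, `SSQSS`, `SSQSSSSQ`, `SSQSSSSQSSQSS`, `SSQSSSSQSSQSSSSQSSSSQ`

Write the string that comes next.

SSQSSSSQSSQSSSSQSSSSQSSQSSSSQSSQSS

From term 3 onward, concatenate the last term with the second-to-last: SS·Q = SSQ, SSQ·SS = SSQSS, …
So term 8 is SSQSSSSQSSQSSSSQSSSSQ·SSQSSSSQSSQSS.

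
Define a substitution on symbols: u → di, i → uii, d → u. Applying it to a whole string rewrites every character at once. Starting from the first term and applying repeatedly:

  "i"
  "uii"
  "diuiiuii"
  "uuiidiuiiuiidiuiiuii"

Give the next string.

Rewriting the 20 symbols of uuiidiuiiuiidiuiiuii one by one yields di di uii uii u uii di uii uii di uii uii u uii di uii uii di uii uii; concatenated:

didiuiiuiiuuiidiuiiuiidiuiiuiiuuiidiuiiuiidiuiiuii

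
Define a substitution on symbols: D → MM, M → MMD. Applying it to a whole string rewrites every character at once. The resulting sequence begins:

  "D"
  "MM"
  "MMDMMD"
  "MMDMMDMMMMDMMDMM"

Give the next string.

MMDMMDMMMMDMMDMMMMDMMDMMDMMDMMMMDMMDMMMMDMMD

Replace each of the 16 characters of MMDMMDMMMMDMMDMM in place — MMD MMD MM MMD MMD MM MMD MMD MMD MMD MM MMD MMD MM MMD MMD — and concatenate.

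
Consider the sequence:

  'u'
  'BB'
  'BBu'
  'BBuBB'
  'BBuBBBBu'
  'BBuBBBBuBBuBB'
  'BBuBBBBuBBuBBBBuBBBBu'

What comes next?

From term 3 onward, concatenate the last term with the second-to-last: BB·u = BBu, BBu·BB = BBuBB, …
Continuing: BBuBBBBuBBuBBBBuBBBBu · BBuBBBBuBBuBB gives term 8.

BBuBBBBuBBuBBBBuBBBBuBBuBBBBuBBuBB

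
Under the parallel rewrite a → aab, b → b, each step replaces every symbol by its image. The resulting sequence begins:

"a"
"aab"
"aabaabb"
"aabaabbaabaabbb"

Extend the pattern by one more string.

aabaabbaabaabbbaabaabbaabaabbbb

φ(aabaabbaabaabbb) expands symbol-by-symbol to aab aab b aab aab b b aab aab b aab aab b b b; joining the 15 pieces gives the next term.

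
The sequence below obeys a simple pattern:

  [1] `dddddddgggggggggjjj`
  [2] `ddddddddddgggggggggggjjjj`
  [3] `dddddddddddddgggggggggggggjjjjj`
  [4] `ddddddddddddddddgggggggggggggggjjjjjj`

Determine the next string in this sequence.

dddddddddddddddddddgggggggggggggggggjjjjjjj

The n-th term is 3n-2 d's then 2n+3 g's then n j's, where the shown terms are n = 3, 4, 5, 6.
Setting n = 7 gives 19, 17, 7 characters in each block.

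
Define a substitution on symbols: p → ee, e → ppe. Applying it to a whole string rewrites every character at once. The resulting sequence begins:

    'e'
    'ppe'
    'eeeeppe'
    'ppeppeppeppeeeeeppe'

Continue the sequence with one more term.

Rewriting the 19 symbols of ppeppeppeppeeeeeppe one by one yields ee ee ppe ee ee ppe ee ee ppe ee ee ppe ppe ppe ppe ppe ee ee ppe; concatenated:

eeeeppeeeeeppeeeeeppeeeeeppeppeppeppeppeeeeeppe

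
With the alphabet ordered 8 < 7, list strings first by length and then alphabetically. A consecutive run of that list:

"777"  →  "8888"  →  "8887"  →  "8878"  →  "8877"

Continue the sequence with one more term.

8788

The successor of 8877 increments the rightmost position that isn't already 7 and resets every position after it to 8.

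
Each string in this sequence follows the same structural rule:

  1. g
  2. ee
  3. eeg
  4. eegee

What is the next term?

From term 3 onward, concatenate the last term with the second-to-last: ee·g = eeg, eeg·ee = eegee, …
The next term joins eegee and eeg.

eegeeeeg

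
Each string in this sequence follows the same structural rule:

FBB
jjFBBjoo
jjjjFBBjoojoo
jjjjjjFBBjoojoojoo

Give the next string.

Each term wraps the previous one in jj on the left and joo on the right.
So the next term is jj·jjjjjjFBBjoojoojoo·joo.

jjjjjjjjFBBjoojoojoojoo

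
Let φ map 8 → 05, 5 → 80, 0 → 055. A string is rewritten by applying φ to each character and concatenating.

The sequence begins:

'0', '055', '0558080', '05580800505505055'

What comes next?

φ(05580800505505055) expands symbol-by-symbol to 055 80 80 05 055 05 055 055 80 055 80 80 055 80 055 80 80; joining the 17 pieces gives the next term.

05580800505505055055800558080055800558080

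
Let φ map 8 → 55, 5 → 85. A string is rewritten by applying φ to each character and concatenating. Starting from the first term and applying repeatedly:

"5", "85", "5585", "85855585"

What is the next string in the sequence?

Expanding 85855585: 8→55, 5→85, 8→55, 5→85, 5→85, 5→85, 8→55, 5→85. Concatenated: 55 85 55 85 85 85 55 85.

5585558585855585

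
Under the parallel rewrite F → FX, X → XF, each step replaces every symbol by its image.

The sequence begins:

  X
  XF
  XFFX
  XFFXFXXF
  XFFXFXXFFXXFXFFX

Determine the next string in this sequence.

XFFXFXXFFXXFXFFXFXXFXFFXXFFXFXXF

Replace each of the 16 characters of XFFXFXXFFXXFXFFX in place — XF FX FX XF FX XF XF FX FX XF XF FX XF FX FX XF — and concatenate.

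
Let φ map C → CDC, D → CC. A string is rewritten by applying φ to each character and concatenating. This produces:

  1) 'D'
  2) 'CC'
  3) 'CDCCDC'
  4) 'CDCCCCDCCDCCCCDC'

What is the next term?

Rewriting the 16 symbols of CDCCCCDCCDCCCCDC one by one yields CDC CC CDC CDC CDC CDC CC CDC CDC CC CDC CDC CDC CDC CC CDC; concatenated:

CDCCCCDCCDCCDCCDCCCCDCCDCCCCDCCDCCDCCDCCCCDC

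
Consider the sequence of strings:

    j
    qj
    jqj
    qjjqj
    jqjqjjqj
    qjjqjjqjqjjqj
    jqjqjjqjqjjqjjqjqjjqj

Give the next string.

qjjqjjqjqjjqjjqjqjjqjqjjqjjqjqjjqj

From term 3 onward, concatenate the second-to-last term with the last: j·qj = jqj, qj·jqj = qjjqj, …
So term 8 is qjjqjjqjqjjqj·jqjqjjqjqjjqjjqjqjjqj.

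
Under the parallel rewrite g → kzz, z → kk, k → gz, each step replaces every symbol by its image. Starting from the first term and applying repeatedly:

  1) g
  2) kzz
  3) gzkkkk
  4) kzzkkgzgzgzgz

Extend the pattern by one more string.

gzkkkkgzgzkzzkkkzzkkkzzkkkzzkk

Replace each of the 13 characters of kzzkkgzgzgzgz in place — gz kk kk gz gz kzz kk kzz kk kzz kk kzz kk — and concatenate.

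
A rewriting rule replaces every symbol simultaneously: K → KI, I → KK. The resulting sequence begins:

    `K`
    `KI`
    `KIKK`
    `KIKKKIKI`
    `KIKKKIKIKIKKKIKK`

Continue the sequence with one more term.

KIKKKIKIKIKKKIKKKIKKKIKIKIKKKIKI

Replace each of the 16 characters of KIKKKIKIKIKKKIKK in place — KI KK KI KI KI KK KI KK KI KK KI KI KI KK KI KI — and concatenate.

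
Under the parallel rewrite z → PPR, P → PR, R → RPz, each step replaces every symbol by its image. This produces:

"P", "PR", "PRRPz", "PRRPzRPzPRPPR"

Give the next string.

Applying the rule to each of the 13 symbols of PRRPzRPzPRPPR gives the pieces PR RPz RPz PR PPR RPz PR PPR PR RPz PR PR RPz, which concatenate to the answer.

PRRPzRPzPRPPRRPzPRPPRPRRPzPRPRRPz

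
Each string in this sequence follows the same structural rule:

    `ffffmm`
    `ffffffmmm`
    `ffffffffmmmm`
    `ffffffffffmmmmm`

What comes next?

Reading off run lengths: f runs 4, 6, 8, 10; m runs 2, 3, 4, 5 — each is linear in n, where the shown terms are n = 2, 3, 4, 5.
Setting n = 6 gives 12, 6 characters in each block.

ffffffffffffmmmmmm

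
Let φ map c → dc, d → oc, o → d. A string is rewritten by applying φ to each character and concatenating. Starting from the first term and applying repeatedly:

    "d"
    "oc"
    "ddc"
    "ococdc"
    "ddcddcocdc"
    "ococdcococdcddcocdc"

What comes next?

φ(ococdcococdcddcocdc) expands symbol-by-symbol to d dc d dc oc dc d dc d dc oc dc oc oc dc d dc oc dc; joining the 19 pieces gives the next term.

ddcddcocdcddcddcocdcococdcddcocdc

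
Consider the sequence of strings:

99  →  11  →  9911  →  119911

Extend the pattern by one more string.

9911119911

From term 3 onward, concatenate the second-to-last term with the last: 99·11 = 9911, 11·9911 = 119911, …
Continuing: 9911 · 119911 gives term 5.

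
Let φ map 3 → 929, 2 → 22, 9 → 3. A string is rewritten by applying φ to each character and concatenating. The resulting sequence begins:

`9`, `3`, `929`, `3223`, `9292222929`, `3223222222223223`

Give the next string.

φ(3223222222223223) expands symbol-by-symbol to 929 22 22 929 22 22 22 22 22 22 22 22 929 22 22 929; joining the 16 pieces gives the next term.

929222292922222222222222229292222929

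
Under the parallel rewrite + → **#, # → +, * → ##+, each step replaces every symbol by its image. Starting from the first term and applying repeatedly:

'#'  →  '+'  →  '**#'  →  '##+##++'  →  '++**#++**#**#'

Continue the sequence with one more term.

Replace each of the 13 characters of ++**#++**#**# in place — **# **# ##+ ##+ + **# **# ##+ ##+ + ##+ ##+ + — and concatenate.

**#**###+##++**#**###+##++##+##++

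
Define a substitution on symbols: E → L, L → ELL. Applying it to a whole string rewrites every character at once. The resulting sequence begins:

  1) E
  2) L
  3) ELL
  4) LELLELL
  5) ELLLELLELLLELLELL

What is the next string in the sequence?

φ(ELLLELLELLLELLELL) expands symbol-by-symbol to L ELL ELL ELL L ELL ELL L ELL ELL ELL L ELL ELL L ELL ELL; joining the 17 pieces gives the next term.

LELLELLELLLELLELLLELLELLELLLELLELLLELLELL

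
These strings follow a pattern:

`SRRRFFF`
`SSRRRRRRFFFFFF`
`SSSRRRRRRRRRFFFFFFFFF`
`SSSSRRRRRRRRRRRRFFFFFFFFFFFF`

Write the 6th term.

Term n consists of n S's, followed by 3n R's, followed by 3n F's (n = 1, 2, …).
At n = 6 the blocks have lengths 6, 18, 18.

SSSSSSRRRRRRRRRRRRRRRRRRFFFFFFFFFFFFFFFFFF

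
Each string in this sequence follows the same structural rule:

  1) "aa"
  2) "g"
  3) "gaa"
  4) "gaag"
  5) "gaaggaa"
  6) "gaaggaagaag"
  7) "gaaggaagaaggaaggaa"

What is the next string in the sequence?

gaaggaagaaggaaggaagaaggaagaag

From term 3 onward, concatenate the last term with the second-to-last: g·aa = gaa, gaa·g = gaag, …
Continuing: gaaggaagaaggaaggaa · gaaggaagaag gives term 8.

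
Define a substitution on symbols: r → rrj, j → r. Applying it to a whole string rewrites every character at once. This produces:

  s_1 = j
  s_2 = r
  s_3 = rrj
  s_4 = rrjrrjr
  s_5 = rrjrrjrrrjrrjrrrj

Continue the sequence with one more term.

rrjrrjrrrjrrjrrrjrrjrrjrrrjrrjrrrjrrjrrjr

Applying the rule to each of the 17 symbols of rrjrrjrrrjrrjrrrj gives the pieces rrj rrj r rrj rrj r rrj rrj rrj r rrj rrj r rrj rrj rrj r, which concatenate to the answer.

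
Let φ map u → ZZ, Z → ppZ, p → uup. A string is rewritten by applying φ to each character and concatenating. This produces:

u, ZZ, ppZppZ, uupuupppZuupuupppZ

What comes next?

Applying the rule to each of the 18 symbols of uupuupppZuupuupppZ gives the pieces ZZ ZZ uup ZZ ZZ uup uup uup ppZ ZZ ZZ uup ZZ ZZ uup uup uup ppZ, which concatenate to the answer.

ZZZZuupZZZZuupuupuupppZZZZZuupZZZZuupuupuupppZ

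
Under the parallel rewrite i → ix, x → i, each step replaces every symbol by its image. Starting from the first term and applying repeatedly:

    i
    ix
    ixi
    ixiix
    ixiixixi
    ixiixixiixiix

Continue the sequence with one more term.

ixiixixiixiixixiixixi

φ(ixiixixiixiix) expands symbol-by-symbol to ix i ix ix i ix i ix ix i ix ix i; joining the 13 pieces gives the next term.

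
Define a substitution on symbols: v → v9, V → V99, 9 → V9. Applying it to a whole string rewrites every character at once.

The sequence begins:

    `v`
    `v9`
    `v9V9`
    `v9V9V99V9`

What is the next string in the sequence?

Apply φ to v9V9V99V9 symbol by symbol: v→v9, 9→V9, V→V99, 9→V9, V→V99, 9→V9, 9→V9, V→V99, 9→V9; joined: v9 V9 V99 V9 V99 V9 V9 V99 V9.

v9V9V99V9V99V9V9V99V9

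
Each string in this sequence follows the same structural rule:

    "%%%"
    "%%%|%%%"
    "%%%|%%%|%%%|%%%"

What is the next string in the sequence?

Each string is two copies of the previous one joined by '|'.
Doubling %%%|%%%|%%%|%%% with '|' between the halves:

%%%|%%%|%%%|%%%|%%%|%%%|%%%|%%%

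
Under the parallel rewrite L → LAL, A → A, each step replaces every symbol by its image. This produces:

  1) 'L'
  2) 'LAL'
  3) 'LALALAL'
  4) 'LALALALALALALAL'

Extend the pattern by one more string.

Applying the rule to each of the 15 symbols of LALALALALALALAL gives the pieces LAL A LAL A LAL A LAL A LAL A LAL A LAL A LAL, which concatenate to the answer.

LALALALALALALALALALALALALALALAL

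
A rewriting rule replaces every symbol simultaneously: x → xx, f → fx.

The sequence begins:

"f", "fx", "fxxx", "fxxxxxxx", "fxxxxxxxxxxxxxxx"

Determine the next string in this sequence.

Rewriting the 16 symbols of fxxxxxxxxxxxxxxx one by one yields fx xx xx xx xx xx xx xx xx xx xx xx xx xx xx xx; concatenated:

fxxxxxxxxxxxxxxxxxxxxxxxxxxxxxxx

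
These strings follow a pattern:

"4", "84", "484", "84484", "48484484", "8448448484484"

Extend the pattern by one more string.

484844848448448484484

Each term (from the third on) is the two preceding terms concatenated in order: term 3 = 4·84 = 484.
Continuing: 48484484 · 8448448484484 gives term 7.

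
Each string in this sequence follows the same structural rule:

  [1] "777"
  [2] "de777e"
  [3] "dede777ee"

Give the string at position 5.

dededede777eeee

s(k+1) = de·s(k)·e, so each term gains de as a prefix and e as a suffix.
From dede777ee, 2 further steps: dede777ee → dedede777eee → (answer).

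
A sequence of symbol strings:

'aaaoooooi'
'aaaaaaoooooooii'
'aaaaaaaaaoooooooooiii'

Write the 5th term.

aaaaaaaaaaaaaaaoooooooooooooiiiii

The n-th term is 3n a's then 2n+3 o's then n i's (n = 1, 2, …).
At n = 5 the blocks have lengths 15, 13, 5.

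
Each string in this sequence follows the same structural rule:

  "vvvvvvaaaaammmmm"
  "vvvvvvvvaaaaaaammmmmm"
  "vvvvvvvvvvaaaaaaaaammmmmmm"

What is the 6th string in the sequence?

Reading off run lengths: v runs 6, 8, 10; a runs 5, 7, 9; m runs 5, 6, 7 — each is linear in n, where the shown terms are n = 3, 4, 5.
For term 6, n = 8, so the run lengths are 16, 15, 10.

vvvvvvvvvvvvvvvvaaaaaaaaaaaaaaammmmmmmmmm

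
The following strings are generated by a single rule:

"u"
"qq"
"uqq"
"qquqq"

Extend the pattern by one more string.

From term 3 onward, concatenate the second-to-last term with the last: u·qq = uqq, qq·uqq = qquqq, …
So term 5 is uqq·qquqq.

uqqqquqq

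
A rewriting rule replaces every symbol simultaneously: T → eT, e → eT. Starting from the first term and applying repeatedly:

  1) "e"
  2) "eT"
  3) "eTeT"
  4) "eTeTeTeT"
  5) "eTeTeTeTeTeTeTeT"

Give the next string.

Rewriting the 16 symbols of eTeTeTeTeTeTeTeT one by one yields eT eT eT eT eT eT eT eT eT eT eT eT eT eT eT eT; concatenated:

eTeTeTeTeTeTeTeTeTeTeTeTeTeTeTeT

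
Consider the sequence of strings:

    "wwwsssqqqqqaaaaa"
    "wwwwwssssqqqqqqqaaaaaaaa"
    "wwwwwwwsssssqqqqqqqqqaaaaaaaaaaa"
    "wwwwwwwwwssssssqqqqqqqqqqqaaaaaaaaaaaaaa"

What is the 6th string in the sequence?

wwwwwwwwwwwwwssssssssqqqqqqqqqqqqqqqaaaaaaaaaaaaaaaaaaaa

The n-th term is 2n-1 w's then n+1 s's then 2n+1 q's then 3n-1 a's, where the shown terms are n = 2, 3, 4, 5.
At n = 7 the blocks have lengths 13, 8, 15, 20.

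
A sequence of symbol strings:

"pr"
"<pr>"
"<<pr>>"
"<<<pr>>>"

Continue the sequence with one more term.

<<<<pr>>>>

Every step adds < to the front and > to the end of the previous string.
So the next term is <·<<<pr>>>·>.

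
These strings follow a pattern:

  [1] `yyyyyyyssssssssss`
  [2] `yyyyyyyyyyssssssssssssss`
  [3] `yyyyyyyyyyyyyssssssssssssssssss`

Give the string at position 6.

Term n consists of 3n+1 y's, followed by 4n+2 s's, where the shown terms are n = 2, 3, 4.
For term 6, n = 7, so the run lengths are 22, 30.

yyyyyyyyyyyyyyyyyyyyyyssssssssssssssssssssssssssssss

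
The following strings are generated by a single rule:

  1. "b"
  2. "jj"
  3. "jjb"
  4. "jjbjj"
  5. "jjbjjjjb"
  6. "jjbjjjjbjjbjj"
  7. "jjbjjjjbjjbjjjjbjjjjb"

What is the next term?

jjbjjjjbjjbjjjjbjjjjbjjbjjjjbjjbjj

Each term (from the third on) is the previous term followed by the one before it: term 3 = jj·b = jjb.
So term 8 is jjbjjjjbjjbjjjjbjjjjb·jjbjjjjbjjbjj.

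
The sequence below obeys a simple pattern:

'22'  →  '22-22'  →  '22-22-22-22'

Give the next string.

Each string is two copies of the previous one joined by '-'.
One more doubling of 22-22-22-22 gives the answer.

22-22-22-22-22-22-22-22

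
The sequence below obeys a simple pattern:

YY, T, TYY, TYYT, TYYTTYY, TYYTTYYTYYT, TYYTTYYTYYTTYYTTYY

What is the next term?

TYYTTYYTYYTTYYTTYYTYYTTYYTYYT

Each term (from the third on) is the previous term followed by the one before it: term 3 = T·YY = TYY.
The next term joins TYYTTYYTYYTTYYTTYY and TYYTTYYTYYT.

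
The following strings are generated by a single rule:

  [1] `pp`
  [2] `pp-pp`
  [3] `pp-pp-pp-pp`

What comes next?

s(k+1) = s(k)·-·s(k) — each term doubles the last with '-' between the halves.
Doubling pp-pp-pp-pp with '-' between the halves:

pp-pp-pp-pp-pp-pp-pp-pp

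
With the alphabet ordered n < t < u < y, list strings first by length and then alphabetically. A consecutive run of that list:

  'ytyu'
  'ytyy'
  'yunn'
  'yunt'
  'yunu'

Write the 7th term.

Stepping forward 2 times from yunu: yunu → yuny, then the target.

yutn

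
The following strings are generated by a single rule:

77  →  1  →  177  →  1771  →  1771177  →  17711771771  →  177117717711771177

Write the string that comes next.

This is a Fibonacci-style word recurrence s(k) = s(k−1)·s(k−2): e.g. 1·77 = 177.
So term 8 is 177117717711771177·17711771771.

17711771771177117717711771771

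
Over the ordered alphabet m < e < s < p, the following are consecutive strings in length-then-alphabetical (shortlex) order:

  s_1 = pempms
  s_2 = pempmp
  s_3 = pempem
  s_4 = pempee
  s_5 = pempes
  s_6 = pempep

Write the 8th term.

Advancing 2 positions from pempep through pempep → pempsm reaches term 8.

pempse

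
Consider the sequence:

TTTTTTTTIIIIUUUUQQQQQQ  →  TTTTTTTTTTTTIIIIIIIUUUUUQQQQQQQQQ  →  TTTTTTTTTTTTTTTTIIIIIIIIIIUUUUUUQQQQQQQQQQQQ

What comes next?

Term n consists of 4n T's, followed by 3n-2 I's, followed by n+2 U's, followed by 3n Q's, where the shown terms are n = 2, 3, 4.
For the next term, n = 5, so the run lengths are 20, 13, 7, 15.

TTTTTTTTTTTTTTTTTTTTIIIIIIIIIIIIIUUUUUUUQQQQQQQQQQQQQQQ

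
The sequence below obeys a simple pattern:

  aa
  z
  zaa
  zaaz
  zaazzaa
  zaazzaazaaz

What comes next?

zaazzaazaazzaazzaa

Each term (from the third on) is the previous term followed by the one before it: term 3 = z·aa = zaa.
The next term joins zaazzaazaaz and zaazzaa.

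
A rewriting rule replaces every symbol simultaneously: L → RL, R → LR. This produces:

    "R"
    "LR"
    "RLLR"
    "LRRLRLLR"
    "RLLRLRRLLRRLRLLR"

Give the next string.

φ(RLLRLRRLLRRLRLLR) expands symbol-by-symbol to LR RL RL LR RL LR LR RL RL LR LR RL LR RL RL LR; joining the 16 pieces gives the next term.

LRRLRLLRRLLRLRRLRLLRLRRLLRRLRLLR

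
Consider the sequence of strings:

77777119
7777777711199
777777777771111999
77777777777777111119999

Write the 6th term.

Term n consists of 3n+2 7's, followed by n+1 1's, followed by n 9's (n = 1, 2, …).
Setting n = 6 gives 20, 7, 6 characters in each block.

777777777777777777771111111999999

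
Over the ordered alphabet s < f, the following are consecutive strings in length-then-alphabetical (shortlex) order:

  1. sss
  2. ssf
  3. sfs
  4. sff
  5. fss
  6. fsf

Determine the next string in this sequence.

The successor of fsf increments the rightmost position that isn't already f and resets every position after it to s.

ffs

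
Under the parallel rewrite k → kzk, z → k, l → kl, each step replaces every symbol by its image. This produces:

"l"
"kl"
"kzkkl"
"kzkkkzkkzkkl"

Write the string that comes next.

kzkkkzkkzkkzkkkzkkzkkkzkkzkkl

Rewriting each symbol of kzkkkzkkzkkl: k→kzk, z→k, k→kzk, k→kzk, k→kzk, z→k, k→kzk, k→kzk, z→k, k→kzk, k→kzk, l→kl, which concatenates to kzk k kzk kzk kzk k kzk kzk k kzk kzk kl.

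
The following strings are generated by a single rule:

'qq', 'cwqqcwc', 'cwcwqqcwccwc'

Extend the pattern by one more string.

Each term wraps the previous one in cw on the left and cwc on the right.
So the next term is cw·cwcwqqcwccwc·cwc.

cwcwcwqqcwccwccwc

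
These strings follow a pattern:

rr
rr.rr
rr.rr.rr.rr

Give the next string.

Every step duplicates the string with '.' between the halves.
So the next term is two copies of rr.rr.rr.rr with '.' between the halves.

rr.rr.rr.rr.rr.rr.rr.rr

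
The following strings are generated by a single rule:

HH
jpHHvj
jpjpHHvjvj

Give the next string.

Each term wraps the previous one in jp on the left and vj on the right.
So the next term is jp·jpjpHHvjvj·vj.

jpjpjpHHvjvjvj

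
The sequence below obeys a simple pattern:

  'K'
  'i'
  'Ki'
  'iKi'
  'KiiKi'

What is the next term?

iKiKiiKi

This is a Fibonacci-style word recurrence s(k) = s(k−2)·s(k−1): e.g. K·i = Ki.
Continuing: iKi · KiiKi gives term 6.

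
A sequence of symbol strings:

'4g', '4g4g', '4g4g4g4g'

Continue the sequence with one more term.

Every step duplicates the string.
So the next term is two copies of 4g4g4g4g.

4g4g4g4g4g4g4g4g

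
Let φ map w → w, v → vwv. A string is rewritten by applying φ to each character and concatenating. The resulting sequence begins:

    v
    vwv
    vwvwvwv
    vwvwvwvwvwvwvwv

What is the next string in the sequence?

φ(vwvwvwvwvwvwvwv) expands symbol-by-symbol to vwv w vwv w vwv w vwv w vwv w vwv w vwv w vwv; joining the 15 pieces gives the next term.

vwvwvwvwvwvwvwvwvwvwvwvwvwvwvwv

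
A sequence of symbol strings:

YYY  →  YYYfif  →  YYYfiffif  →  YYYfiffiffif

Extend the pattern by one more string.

Every step adds fif to the end: s(k+1) = s(k)·fif.
One more step from YYYfiffiffif gives the answer.

YYYfiffiffiffif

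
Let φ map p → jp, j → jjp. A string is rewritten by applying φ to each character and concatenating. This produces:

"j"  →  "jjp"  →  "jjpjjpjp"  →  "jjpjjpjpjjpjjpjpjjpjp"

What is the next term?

jjpjjpjpjjpjjpjpjjpjpjjpjjpjpjjpjjpjpjjpjpjjpjjpjpjjpjp

φ(jjpjjpjpjjpjjpjpjjpjp) expands symbol-by-symbol to jjp jjp jp jjp jjp jp jjp jp jjp jjp jp jjp jjp jp jjp jp jjp jjp jp jjp jp; joining the 21 pieces gives the next term.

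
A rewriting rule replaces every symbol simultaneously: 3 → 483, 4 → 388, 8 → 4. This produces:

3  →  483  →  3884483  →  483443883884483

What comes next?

388448338838848344483443883884483

Applying the rule to each of the 15 symbols of 483443883884483 gives the pieces 388 4 483 388 388 483 4 4 483 4 4 388 388 4 483, which concatenate to the answer.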